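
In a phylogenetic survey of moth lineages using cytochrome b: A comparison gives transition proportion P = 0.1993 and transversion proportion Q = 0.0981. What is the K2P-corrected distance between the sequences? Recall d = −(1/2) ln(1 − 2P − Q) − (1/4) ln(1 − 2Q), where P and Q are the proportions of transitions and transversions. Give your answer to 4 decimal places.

Under the Kimura two-parameter model, d = −½ ln(1 − 2P − Q) − ¼ ln(1 − 2Q).
1 − 2P − Q = 0.5033, giving −½ ln(0.5033) = 0.343284.
1 − 2Q = 0.8038, giving −¼ ln(0.8038) = 0.054601.
d = 0.343284 + 0.054601 = 0.397885.

0.3979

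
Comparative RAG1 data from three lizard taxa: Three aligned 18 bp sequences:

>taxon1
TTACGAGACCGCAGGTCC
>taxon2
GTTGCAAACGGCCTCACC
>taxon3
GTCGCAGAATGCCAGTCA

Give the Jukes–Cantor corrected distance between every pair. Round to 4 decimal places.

taxon1–taxon2: 10/18 sites differ → p ≈ 0.555556, d = −0.75 ln(1 − 0.740741) = 1.012446 ≈ 1.0124.
taxon1–taxon3: 9/18 sites differ → p = 0.5, d = −0.75 ln(1 − 0.666667) = 0.823960 ≈ 0.8240.
taxon2–taxon3: 8/18 sites differ → p ≈ 0.444444, d = −0.75 ln(1 − 0.592592) = 0.673455 ≈ 0.6735.

d(taxon1,taxon2) = 1.0124, d(taxon1,taxon3) = 0.8240, d(taxon2,taxon3) = 0.6735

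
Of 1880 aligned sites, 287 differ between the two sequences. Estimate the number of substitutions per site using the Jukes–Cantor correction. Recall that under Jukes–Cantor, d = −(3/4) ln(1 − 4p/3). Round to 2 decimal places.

0.17

p = 287/1880 ≈ 0.15266.
d = −(3/4) ln(1 − 4p/3) = −0.75 ln(1 − 0.203547) = −0.75 ln(0.796453)
  = −0.75 × (-0.227587) = 0.170690 substitutions/site.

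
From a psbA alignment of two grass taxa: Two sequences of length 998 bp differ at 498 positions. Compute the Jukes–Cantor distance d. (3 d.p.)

0.821

p = 498/998 ≈ 0.498998.
d = −(3/4) ln(1 − 4p/3) = −0.75 ln(1 − 0.665331) = −0.75 ln(0.334669)
  = −0.75 × (-1.094613) = 0.820960 substitutions/site.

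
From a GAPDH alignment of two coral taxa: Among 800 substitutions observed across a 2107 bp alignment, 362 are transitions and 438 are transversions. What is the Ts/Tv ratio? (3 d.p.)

R = 362/438 = 0.826484… ≈ 0.826 (to 3 d.p.).

0.826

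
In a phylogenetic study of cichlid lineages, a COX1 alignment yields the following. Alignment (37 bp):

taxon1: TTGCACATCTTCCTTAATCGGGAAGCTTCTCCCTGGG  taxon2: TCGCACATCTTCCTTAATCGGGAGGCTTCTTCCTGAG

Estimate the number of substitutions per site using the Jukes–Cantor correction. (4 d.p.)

0.1167

The sequences differ at 4 of 37 sites (2, 24, 31, 36), so p = 4/37 ≈ 0.108108.
d = −(3/4) ln(1 − 4p/3) = −0.75 ln(1 − 0.144144) = −0.75 ln(0.855856)
  = −0.75 × (-0.155653) = 0.116740 substitutions/site.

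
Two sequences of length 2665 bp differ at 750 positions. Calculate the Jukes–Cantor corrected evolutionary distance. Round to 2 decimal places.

p = 750/2665 ≈ 0.281426.
d = −(3/4) ln(1 − 4p/3) = −0.75 ln(1 − 0.375235) = −0.75 ln(0.624765)
  = −0.75 × (-0.470380) = 0.352785 substitutions/site.

0.35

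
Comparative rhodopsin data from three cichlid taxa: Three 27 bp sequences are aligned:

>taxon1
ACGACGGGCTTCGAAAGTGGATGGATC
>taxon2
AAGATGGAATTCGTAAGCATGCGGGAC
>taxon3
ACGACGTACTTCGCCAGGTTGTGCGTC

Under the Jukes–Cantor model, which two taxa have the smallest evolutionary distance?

taxon1–taxon2: 12/27 differ, p = 0.444, d = 0.673.
taxon1–taxon3: 10/27 differ, p = 0.370, d = 0.511.
taxon2–taxon3: 11/27 differ, p = 0.407, d = 0.588.
The smallest distance is between taxon1 and taxon3.

taxon1 and taxon3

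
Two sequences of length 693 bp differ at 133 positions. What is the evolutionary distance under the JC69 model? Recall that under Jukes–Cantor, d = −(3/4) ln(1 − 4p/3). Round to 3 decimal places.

p = 133/693 ≈ 0.191919.
d = −(3/4) ln(1 − 4p/3) = −0.75 ln(1 − 0.255892) = −0.75 ln(0.744108)
  = −0.75 × (-0.295569) = 0.221677 substitutions/site.

0.222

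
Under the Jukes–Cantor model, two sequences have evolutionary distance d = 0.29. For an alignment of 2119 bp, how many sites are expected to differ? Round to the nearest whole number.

510

Invert JC69: p = (3/4)(1 − e^(−4d/3)) = 0.75 × (1 − e^(-0.386667)) = 0.75 × (1 − 0.679317) = 0.240512.
Expected differing sites = pL ≈ 0.240512 × 2119 = 509.644928 ≈ 510.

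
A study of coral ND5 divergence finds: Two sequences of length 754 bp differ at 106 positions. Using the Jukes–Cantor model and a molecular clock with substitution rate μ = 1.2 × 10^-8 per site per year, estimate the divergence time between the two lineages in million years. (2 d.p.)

p = 106/754 ≈ 0.140584.
d = −(3/4) ln(1 − 4p/3) = −0.75 ln(1 − 0.187445) = −0.75 ln(0.812555)
  = −0.75 × (-0.207572) = 0.155679 substitutions/site.
Under a molecular clock d = 2μt, so t = d/(2μ) = 0.155679 / (2 × 1.2 × 10^-8) = 6.49 million years.

6.49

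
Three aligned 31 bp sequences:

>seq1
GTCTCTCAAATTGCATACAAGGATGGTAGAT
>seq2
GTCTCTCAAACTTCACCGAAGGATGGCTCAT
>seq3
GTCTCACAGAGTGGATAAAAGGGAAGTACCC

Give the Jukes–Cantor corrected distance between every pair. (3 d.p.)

d(seq1,seq2) = 0.316, d(seq1,seq3) = 0.481, d(seq2,seq3) = 0.777

seq1–seq2: 8/31 sites differ → p ≈ 0.258065, d = −0.75 ln(1 − 0.344087) = 0.316295 ≈ 0.316.
seq1–seq3: 11/31 sites differ → p ≈ 0.354839, d = −0.75 ln(1 − 0.473119) = 0.480585 ≈ 0.481.
seq2–seq3: 15/31 sites differ → p ≈ 0.483871, d = −0.75 ln(1 − 0.645161) = 0.777068 ≈ 0.777.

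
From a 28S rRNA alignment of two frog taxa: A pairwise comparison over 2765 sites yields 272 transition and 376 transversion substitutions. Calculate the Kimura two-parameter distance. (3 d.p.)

P = 272/2765 ≈ 0.098373 and Q = 376/2765 ≈ 0.135986.
Under the Kimura two-parameter model, d = −½ ln(1 − 2P − Q) − ¼ ln(1 − 2Q).
1 − 2P − Q = 0.667268, giving −½ ln(0.667268) = 0.202282.
1 − 2Q = 0.728028, giving −¼ ln(0.728028) = 0.079354.
d = 0.202282 + 0.079354 = 0.281636.

0.282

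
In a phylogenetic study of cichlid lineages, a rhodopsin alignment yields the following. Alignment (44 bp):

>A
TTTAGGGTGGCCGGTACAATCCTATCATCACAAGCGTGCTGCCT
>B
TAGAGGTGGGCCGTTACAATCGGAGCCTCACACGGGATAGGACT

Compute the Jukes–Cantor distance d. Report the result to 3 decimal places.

0.497

The sequences differ at 16 of 44 sites, so p = 16/44 ≈ 0.363636.
d = −(3/4) ln(1 − 4p/3) = −0.75 ln(1 − 0.484848) = −0.75 ln(0.515152)
  = −0.75 × (-0.663293) = 0.497470 substitutions/site.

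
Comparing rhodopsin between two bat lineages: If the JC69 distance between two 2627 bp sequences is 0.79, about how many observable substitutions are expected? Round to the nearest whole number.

Invert JC69: p = (3/4)(1 − e^(−4d/3)) = 0.75 × (1 − e^(-1.053333)) = 0.75 × (1 − 0.348773) = 0.488420.
Expected differing sites = pL ≈ 0.488420 × 2627 = 1283.07934 ≈ 1283.

1283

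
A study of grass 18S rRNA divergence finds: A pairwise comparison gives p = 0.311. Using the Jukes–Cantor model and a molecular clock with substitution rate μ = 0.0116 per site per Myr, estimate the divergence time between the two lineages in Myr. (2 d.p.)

17.31

d = −(3/4) ln(1 − 4p/3) = −0.75 ln(1 − 0.414667) = −0.75 ln(0.585333)
  = −0.75 × (-0.535574) = 0.401681 substitutions/site.
Under a molecular clock d = 2μt, so t = d/(2μ) = 0.401681 / (2 × 0.0116) = 17.31 Myr.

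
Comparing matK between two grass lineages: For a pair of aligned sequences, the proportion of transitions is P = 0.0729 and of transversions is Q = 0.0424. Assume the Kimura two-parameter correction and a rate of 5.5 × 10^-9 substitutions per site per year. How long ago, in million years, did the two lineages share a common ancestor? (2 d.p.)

Under the Kimura two-parameter model, d = −½ ln(1 − 2P − Q) − ¼ ln(1 − 2Q).
1 − 2P − Q = 0.8118, giving −½ ln(0.8118) = 0.104251.
1 − 2Q = 0.9152, giving −¼ ln(0.9152) = 0.022153.
d = 0.104251 + 0.022153 = 0.126404.
Under a molecular clock d = 2μt, so t = d/(2μ) = 0.126404 / (2 × 5.5 × 10^-9) = 11.49 million years.

11.49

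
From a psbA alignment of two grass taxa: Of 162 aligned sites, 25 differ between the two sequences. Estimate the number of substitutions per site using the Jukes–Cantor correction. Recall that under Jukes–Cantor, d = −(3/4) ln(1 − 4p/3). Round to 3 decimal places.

p = 25/162 ≈ 0.154321.
d = −(3/4) ln(1 − 4p/3) = −0.75 ln(1 − 0.205761) = −0.75 ln(0.794239)
  = −0.75 × (-0.230371) = 0.172778 substitutions/site.

0.173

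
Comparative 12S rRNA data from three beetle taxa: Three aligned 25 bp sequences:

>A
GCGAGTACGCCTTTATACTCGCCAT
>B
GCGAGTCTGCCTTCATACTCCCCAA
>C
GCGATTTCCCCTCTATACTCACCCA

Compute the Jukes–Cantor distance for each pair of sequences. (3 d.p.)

A–B: 5/25 sites differ → p = 0.2, d = −0.75 ln(1 − 0.266667) = 0.232617 ≈ 0.233.
A–C: 7/25 sites differ → p = 0.28, d = −0.75 ln(1 − 0.373333) = 0.350505 ≈ 0.351.
B–C: 8/25 sites differ → p = 0.32, d = −0.75 ln(1 − 0.426667) = 0.417216 ≈ 0.417.

d(A,B) = 0.233, d(A,C) = 0.351, d(B,C) = 0.417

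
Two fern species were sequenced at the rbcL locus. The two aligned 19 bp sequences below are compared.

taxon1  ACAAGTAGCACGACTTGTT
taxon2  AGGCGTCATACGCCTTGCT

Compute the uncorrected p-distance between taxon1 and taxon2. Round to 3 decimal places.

The sequences differ at 8 of 19 positions (sites 2, 3, 4, 7, 8, 9, 13, 18).
p = 8/19 = 0.421052… ≈ 0.421 (to 3 d.p.).

0.421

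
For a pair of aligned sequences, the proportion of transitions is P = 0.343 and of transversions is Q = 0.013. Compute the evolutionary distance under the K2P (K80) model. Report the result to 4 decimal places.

0.6069

Under the Kimura two-parameter model, d = −½ ln(1 − 2P − Q) − ¼ ln(1 − 2Q).
1 − 2P − Q = 0.301, giving −½ ln(0.301) = 0.600323.
1 − 2Q = 0.974, giving −¼ ln(0.974) = 0.006586.
d = 0.600323 + 0.006586 = 0.606909.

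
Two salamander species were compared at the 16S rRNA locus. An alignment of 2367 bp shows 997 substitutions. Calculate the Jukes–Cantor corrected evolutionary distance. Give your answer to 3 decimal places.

0.618

p = 997/2367 ≈ 0.421208.
d = −(3/4) ln(1 − 4p/3) = −0.75 ln(1 − 0.561611) = −0.75 ln(0.438389)
  = −0.75 × (-0.824649) = 0.618487 substitutions/site.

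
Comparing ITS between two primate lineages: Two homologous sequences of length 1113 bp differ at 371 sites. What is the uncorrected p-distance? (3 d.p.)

0.333

p = 371/1113 = 0.333333… ≈ 0.333 (to 3 d.p.).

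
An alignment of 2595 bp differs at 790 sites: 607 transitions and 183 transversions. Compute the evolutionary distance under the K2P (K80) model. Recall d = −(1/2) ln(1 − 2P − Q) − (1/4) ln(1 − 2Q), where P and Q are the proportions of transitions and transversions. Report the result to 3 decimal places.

P = 607/2595 ≈ 0.233911 and Q = 183/2595 ≈ 0.07052.
Under the Kimura two-parameter model, d = −½ ln(1 − 2P − Q) − ¼ ln(1 − 2Q).
1 − 2P − Q = 0.461658, giving −½ ln(0.461658) = 0.386465.
1 − 2Q = 0.85896, giving −¼ ln(0.85896) = 0.038008.
d = 0.386465 + 0.038008 = 0.424473.

0.424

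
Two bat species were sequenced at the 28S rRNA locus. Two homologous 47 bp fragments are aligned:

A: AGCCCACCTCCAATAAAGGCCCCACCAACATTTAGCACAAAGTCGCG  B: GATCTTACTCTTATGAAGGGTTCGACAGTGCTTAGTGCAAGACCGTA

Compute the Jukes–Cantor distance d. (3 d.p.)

0.926

The sequences differ at 25 of 47 sites, so p = 25/47 ≈ 0.531915.
d = −(3/4) ln(1 − 4p/3) = −0.75 ln(1 − 0.70922) = −0.75 ln(0.29078)
  = −0.75 × (-1.235188) = 0.926391 substitutions/site.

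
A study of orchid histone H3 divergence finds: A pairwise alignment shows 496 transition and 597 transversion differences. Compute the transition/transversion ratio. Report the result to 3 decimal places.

R = 496/597 = 0.830820… ≈ 0.831 (to 3 d.p.).

0.831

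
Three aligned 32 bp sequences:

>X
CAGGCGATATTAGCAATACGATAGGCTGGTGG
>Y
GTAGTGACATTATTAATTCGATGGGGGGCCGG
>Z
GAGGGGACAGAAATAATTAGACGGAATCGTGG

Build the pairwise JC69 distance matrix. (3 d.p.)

d(X,Y) = 0.585, d(X,Z) = 0.657, d(Y,Z) = 0.657

X–Y: 13/32 sites differ → p = 0.40625, d = −0.75 ln(1 − 0.541667) = 0.585119 ≈ 0.585.
X–Z: 14/32 sites differ → p = 0.4375, d = −0.75 ln(1 − 0.583333) = 0.656601 ≈ 0.657.
Y–Z: 14/32 sites differ → p = 0.4375, d = −0.75 ln(1 − 0.583333) = 0.656601 ≈ 0.657.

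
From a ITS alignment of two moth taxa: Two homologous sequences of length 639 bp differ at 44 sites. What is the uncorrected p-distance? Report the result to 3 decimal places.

p = 44/639 = 0.068857… ≈ 0.069 (to 3 d.p.).

0.069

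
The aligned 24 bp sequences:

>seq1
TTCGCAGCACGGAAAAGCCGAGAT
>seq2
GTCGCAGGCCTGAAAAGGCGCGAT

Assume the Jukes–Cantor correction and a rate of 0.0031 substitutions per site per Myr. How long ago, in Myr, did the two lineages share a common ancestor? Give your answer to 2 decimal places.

49.05

The sequences differ at 6 of 24 sites (1, 8, 9, 11, 18, 21), so p = 6/24 = 0.25.
d = −(3/4) ln(1 − 4p/3) = −0.75 ln(1 − 0.333333) = −0.75 ln(0.666667)
  = −0.75 × (-0.405465) = 0.304099 substitutions/site.
Under a molecular clock d = 2μt, so t = d/(2μ) = 0.304099 / (2 × 0.0031) = 49.05 Myr.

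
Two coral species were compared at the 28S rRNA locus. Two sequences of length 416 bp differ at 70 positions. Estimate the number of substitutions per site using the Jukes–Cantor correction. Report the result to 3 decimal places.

0.191

p = 70/416 ≈ 0.168269.
d = −(3/4) ln(1 − 4p/3) = −0.75 ln(1 − 0.224359) = −0.75 ln(0.775641)
  = −0.75 × (-0.254065) = 0.190549 substitutions/site.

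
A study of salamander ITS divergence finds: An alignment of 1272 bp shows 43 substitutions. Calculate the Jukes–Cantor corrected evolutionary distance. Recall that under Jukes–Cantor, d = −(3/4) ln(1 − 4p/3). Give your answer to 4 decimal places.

0.0346

p = 43/1272 ≈ 0.033805.
d = −(3/4) ln(1 − 4p/3) = −0.75 ln(1 − 0.045073) = −0.75 ln(0.954927)
  = −0.75 × (-0.046120) = 0.034590 substitutions/site.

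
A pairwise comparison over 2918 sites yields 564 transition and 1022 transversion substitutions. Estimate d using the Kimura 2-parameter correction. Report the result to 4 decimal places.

P = 564/2918 ≈ 0.193283 and Q = 1022/2918 ≈ 0.35024.
Under the Kimura two-parameter model, d = −½ ln(1 − 2P − Q) − ¼ ln(1 − 2Q).
1 − 2P − Q = 0.263194, giving −½ ln(0.263194) = 0.667432.
1 − 2Q = 0.29952, giving −¼ ln(0.29952) = 0.301394.
d = 0.667432 + 0.301394 = 0.968826.

0.9688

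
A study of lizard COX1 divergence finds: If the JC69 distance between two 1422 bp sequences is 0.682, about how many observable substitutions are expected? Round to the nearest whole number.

Invert JC69: p = (3/4)(1 − e^(−4d/3)) = 0.75 × (1 − e^(-0.909333)) = 0.75 × (1 − 0.402793) = 0.447905.
Expected differing sites = pL ≈ 0.447905 × 1422 = 636.92091 ≈ 637.

637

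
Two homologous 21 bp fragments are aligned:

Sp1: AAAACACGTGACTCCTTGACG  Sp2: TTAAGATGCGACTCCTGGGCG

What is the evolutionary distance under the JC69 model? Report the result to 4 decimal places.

The sequences differ at 7 of 21 sites (1, 2, 5, 7, 9, 17, 19), so p = 7/21 ≈ 0.333333.
d = −(3/4) ln(1 − 4p/3) = −0.75 ln(1 − 0.444444) = −0.75 ln(0.555556)
  = −0.75 × (-0.587786) = 0.440840 substitutions/site.

0.4408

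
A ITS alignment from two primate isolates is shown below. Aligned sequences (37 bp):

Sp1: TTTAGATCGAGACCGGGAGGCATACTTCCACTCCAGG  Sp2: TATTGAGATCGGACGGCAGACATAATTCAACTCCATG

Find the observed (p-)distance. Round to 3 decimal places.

0.351

The sequences differ at 13 of 37 positions.
p = 13/37 = 0.351351… ≈ 0.351 (to 3 d.p.).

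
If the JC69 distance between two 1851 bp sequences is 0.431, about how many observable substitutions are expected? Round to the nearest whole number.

Invert JC69: p = (3/4)(1 − e^(−4d/3)) = 0.75 × (1 − e^(-0.574667)) = 0.75 × (1 − 0.562892) = 0.327831.
Expected differing sites = pL ≈ 0.327831 × 1851 = 606.815181 ≈ 607.

607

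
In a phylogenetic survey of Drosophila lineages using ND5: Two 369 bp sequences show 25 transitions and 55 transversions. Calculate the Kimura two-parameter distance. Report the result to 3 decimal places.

P = 25/369 ≈ 0.067751 and Q = 55/369 ≈ 0.149051.
Under the Kimura two-parameter model, d = −½ ln(1 − 2P − Q) − ¼ ln(1 − 2Q).
1 − 2P − Q = 0.715447, giving −½ ln(0.715447) = 0.167424.
1 − 2Q = 0.701898, giving −¼ ln(0.701898) = 0.088492.
d = 0.167424 + 0.088492 = 0.255916.

0.256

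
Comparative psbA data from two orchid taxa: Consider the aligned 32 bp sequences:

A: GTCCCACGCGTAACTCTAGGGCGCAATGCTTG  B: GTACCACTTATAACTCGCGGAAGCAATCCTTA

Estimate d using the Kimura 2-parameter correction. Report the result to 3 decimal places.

0.405

Of 32 sites, 4 differences are transitions and 6 are transversions, so P = 4/32 = 0.125 and Q = 6/32 = 0.1875.
Under the Kimura two-parameter model, d = −½ ln(1 − 2P − Q) − ¼ ln(1 − 2Q).
1 − 2P − Q = 0.5625, giving −½ ln(0.5625) = 0.287682.
1 − 2Q = 0.625, giving −¼ ln(0.625) = 0.117501.
d = 0.287682 + 0.117501 = 0.405183.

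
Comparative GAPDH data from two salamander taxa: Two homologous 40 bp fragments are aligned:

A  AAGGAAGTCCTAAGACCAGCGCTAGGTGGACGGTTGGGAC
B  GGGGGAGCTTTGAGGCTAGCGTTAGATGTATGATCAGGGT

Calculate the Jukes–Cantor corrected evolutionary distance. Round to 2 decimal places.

0.69

The sequences differ at 18 of 40 sites, so p = 18/40 = 0.45.
d = −(3/4) ln(1 − 4p/3) = −0.75 ln(1 − 0.6) = −0.75 ln(0.4)
  = −0.75 × (-0.916291) = 0.687218 substitutions/site.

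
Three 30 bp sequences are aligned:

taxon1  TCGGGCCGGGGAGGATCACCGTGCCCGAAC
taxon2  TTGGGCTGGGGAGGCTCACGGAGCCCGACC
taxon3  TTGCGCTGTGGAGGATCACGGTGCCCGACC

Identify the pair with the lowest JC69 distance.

taxon2 and taxon3

taxon1–taxon2: 6/30 differ, p = 0.200, d = 0.233.
taxon1–taxon3: 6/30 differ, p = 0.200, d = 0.233.
taxon2–taxon3: 4/30 differ, p = 0.133, d = 0.147.
The smallest distance is between taxon2 and taxon3.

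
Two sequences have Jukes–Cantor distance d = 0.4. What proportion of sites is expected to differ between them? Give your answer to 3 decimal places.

p = (3/4)(1 − e^(−4d/3)) = 0.75 × (1 − e^(-0.533333)) = 0.75 × (1 − 0.586646) = 0.310016.

0.310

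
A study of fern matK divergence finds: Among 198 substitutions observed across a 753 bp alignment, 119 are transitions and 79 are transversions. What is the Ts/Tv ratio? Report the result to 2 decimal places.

1.51

R = 119/79 = 1.506329… ≈ 1.51 (to 2 d.p.).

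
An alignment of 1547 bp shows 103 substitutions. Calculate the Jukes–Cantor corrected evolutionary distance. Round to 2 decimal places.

0.07

p = 103/1547 ≈ 0.06658.
d = −(3/4) ln(1 − 4p/3) = −0.75 ln(1 − 0.088773) = −0.75 ln(0.911227)
  = −0.75 × (-0.092963) = 0.069722 substitutions/site.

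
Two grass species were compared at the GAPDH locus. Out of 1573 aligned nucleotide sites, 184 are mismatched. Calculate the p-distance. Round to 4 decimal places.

p = 184/1573 = 0.116973… ≈ 0.1170 (to 4 d.p.).

0.1170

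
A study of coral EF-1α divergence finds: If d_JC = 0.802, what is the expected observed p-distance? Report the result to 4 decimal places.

0.4926

p = (3/4)(1 − e^(−4d/3)) = 0.75 × (1 − e^(-1.069333)) = 0.75 × (1 − 0.343237) = 0.492572.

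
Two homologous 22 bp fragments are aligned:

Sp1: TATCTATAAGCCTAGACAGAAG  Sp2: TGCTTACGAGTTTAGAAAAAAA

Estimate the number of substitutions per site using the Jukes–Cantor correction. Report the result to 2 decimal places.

The sequences differ at 10 of 22 sites (2, 3, 4, 7, 8, 11, 12, 17, 19, 22), so p = 10/22 ≈ 0.454545.
d = −(3/4) ln(1 − 4p/3) = −0.75 ln(1 − 0.60606) = −0.75 ln(0.39394)
  = −0.75 × (-0.931557) = 0.698668 substitutions/site.

0.70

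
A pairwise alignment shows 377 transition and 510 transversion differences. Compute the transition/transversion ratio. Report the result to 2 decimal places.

R = 377/510 = 0.739215… ≈ 0.74 (to 2 d.p.).

0.74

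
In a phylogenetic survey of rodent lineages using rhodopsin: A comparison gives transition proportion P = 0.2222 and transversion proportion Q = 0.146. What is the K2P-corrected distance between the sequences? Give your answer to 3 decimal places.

Under the Kimura two-parameter model, d = −½ ln(1 − 2P − Q) − ¼ ln(1 − 2Q).
1 − 2P − Q = 0.4096, giving −½ ln(0.4096) = 0.446287.
1 − 2Q = 0.708, giving −¼ ln(0.708) = 0.086328.
d = 0.446287 + 0.086328 = 0.532615.

0.533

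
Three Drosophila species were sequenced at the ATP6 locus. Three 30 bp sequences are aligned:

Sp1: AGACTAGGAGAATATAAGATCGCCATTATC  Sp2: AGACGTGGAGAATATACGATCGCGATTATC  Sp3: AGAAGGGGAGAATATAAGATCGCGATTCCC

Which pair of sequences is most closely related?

Sp1–Sp2: 4/30 differ, p = 0.133, d = 0.147.
Sp1–Sp3: 6/30 differ, p = 0.200, d = 0.233.
Sp2–Sp3: 5/30 differ, p = 0.167, d = 0.188.
The smallest distance is between Sp1 and Sp2.

Sp1 and Sp2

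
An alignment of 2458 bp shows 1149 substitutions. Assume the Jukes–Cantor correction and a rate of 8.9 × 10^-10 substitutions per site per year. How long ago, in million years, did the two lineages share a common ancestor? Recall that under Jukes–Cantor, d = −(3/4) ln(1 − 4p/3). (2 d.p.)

411.33

p = 1149/2458 ≈ 0.467453.
d = −(3/4) ln(1 − 4p/3) = −0.75 ln(1 − 0.623271) = −0.75 ln(0.376729)
  = −0.75 × (-0.976229) = 0.732172 substitutions/site.
Under a molecular clock d = 2μt, so t = d/(2μ) = 0.732172 / (2 × 8.9 × 10^-10) = 411.33 million years.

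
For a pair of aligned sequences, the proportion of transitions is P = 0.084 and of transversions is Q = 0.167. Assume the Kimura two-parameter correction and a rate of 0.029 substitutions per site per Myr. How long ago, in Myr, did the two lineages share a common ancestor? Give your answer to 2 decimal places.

5.27

Under the Kimura two-parameter model, d = −½ ln(1 − 2P − Q) − ¼ ln(1 − 2Q).
1 − 2P − Q = 0.665, giving −½ ln(0.665) = 0.203984.
1 − 2Q = 0.666, giving −¼ ln(0.666) = 0.101616.
d = 0.203984 + 0.101616 = 0.305600.
Under a molecular clock d = 2μt, so t = d/(2μ) = 0.305600 / (2 × 0.029) = 5.27 Myr.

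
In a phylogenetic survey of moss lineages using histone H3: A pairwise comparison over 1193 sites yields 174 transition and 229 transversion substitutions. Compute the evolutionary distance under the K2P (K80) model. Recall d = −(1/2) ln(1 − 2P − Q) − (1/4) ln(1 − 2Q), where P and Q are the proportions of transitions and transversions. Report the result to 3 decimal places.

P = 174/1193 ≈ 0.145851 and Q = 229/1193 ≈ 0.191953.
Under the Kimura two-parameter model, d = −½ ln(1 − 2P − Q) − ¼ ln(1 − 2Q).
1 − 2P − Q = 0.516345, giving −½ ln(0.516345) = 0.330490.
1 − 2Q = 0.616094, giving −¼ ln(0.616094) = 0.121089.
d = 0.330490 + 0.121089 = 0.451579.

0.452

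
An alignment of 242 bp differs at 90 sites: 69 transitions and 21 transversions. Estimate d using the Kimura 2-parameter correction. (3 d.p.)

P = 69/242 ≈ 0.285124 and Q = 21/242 ≈ 0.086777.
Under the Kimura two-parameter model, d = −½ ln(1 − 2P − Q) − ¼ ln(1 − 2Q).
1 − 2P − Q = 0.342975, giving −½ ln(0.342975) = 0.535049.
1 − 2Q = 0.826446, giving −¼ ln(0.826446) = 0.047655.
d = 0.535049 + 0.047655 = 0.582704.

0.583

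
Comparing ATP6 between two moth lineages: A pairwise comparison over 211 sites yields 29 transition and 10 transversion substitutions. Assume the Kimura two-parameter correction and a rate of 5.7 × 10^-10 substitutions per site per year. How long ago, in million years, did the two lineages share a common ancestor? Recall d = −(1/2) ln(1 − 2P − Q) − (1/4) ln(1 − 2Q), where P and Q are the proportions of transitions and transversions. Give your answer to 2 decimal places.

192.46

P = 29/211 ≈ 0.137441 and Q = 10/211 ≈ 0.047393.
Under the Kimura two-parameter model, d = −½ ln(1 − 2P − Q) − ¼ ln(1 − 2Q).
1 − 2P − Q = 0.677725, giving −½ ln(0.677725) = 0.194507.
1 − 2Q = 0.905214, giving −¼ ln(0.905214) = 0.024896.
d = 0.194507 + 0.024896 = 0.219403.
Under a molecular clock d = 2μt, so t = d/(2μ) = 0.219403 / (2 × 5.7 × 10^-10) = 192.46 million years.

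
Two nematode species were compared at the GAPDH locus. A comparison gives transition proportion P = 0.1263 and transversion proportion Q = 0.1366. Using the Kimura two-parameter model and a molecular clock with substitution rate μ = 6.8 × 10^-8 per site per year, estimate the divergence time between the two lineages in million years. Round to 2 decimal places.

Under the Kimura two-parameter model, d = −½ ln(1 − 2P − Q) − ¼ ln(1 − 2Q).
1 − 2P − Q = 0.6108, giving −½ ln(0.6108) = 0.246493.
1 − 2Q = 0.7268, giving −¼ ln(0.7268) = 0.079776.
d = 0.246493 + 0.079776 = 0.326269.
Under a molecular clock d = 2μt, so t = d/(2μ) = 0.326269 / (2 × 6.8 × 10^-8) = 2.40 million years.

2.40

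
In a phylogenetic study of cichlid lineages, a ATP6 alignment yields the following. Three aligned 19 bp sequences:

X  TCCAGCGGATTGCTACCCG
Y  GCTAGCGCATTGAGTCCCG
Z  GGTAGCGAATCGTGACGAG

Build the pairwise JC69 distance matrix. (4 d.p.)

X–Y: 6/19 sites differ → p ≈ 0.315789, d = −0.75 ln(1 − 0.421052) = 0.409907 ≈ 0.4099.
X–Z: 9/19 sites differ → p ≈ 0.473684, d = −0.75 ln(1 − 0.631579) = 0.748897 ≈ 0.7489.
Y–Z: 7/19 sites differ → p ≈ 0.368421, d = −0.75 ln(1 − 0.491228) = 0.506816 ≈ 0.5068.

d(X,Y) = 0.4099, d(X,Z) = 0.7489, d(Y,Z) = 0.5068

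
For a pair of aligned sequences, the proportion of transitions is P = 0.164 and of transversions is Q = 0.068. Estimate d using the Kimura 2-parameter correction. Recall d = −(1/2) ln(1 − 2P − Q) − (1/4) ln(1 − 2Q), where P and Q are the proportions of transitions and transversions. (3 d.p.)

0.289

Under the Kimura two-parameter model, d = −½ ln(1 − 2P − Q) − ¼ ln(1 − 2Q).
1 − 2P − Q = 0.604, giving −½ ln(0.604) = 0.252091.
1 − 2Q = 0.864, giving −¼ ln(0.864) = 0.036546.
d = 0.252091 + 0.036546 = 0.288637.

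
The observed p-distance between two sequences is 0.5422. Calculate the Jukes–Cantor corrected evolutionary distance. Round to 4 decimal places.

d = −(3/4) ln(1 − 4p/3) = −0.75 ln(1 − 0.722933) = −0.75 ln(0.277067)
  = −0.75 × (-1.283496) = 0.962622 substitutions/site.

0.9626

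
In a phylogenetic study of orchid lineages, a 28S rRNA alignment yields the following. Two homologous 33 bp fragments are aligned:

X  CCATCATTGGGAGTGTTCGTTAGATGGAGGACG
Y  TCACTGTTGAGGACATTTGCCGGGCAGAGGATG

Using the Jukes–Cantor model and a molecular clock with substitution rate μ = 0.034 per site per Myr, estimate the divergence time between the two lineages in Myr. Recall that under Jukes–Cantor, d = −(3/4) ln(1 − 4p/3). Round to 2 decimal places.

The sequences differ at 17 of 33 sites, so p = 17/33 ≈ 0.515152.
d = −(3/4) ln(1 − 4p/3) = −0.75 ln(1 − 0.686869) = −0.75 ln(0.313131)
  = −0.75 × (-1.161134) = 0.870851 substitutions/site.
Under a molecular clock d = 2μt, so t = d/(2μ) = 0.870851 / (2 × 0.034) = 12.81 Myr.

12.81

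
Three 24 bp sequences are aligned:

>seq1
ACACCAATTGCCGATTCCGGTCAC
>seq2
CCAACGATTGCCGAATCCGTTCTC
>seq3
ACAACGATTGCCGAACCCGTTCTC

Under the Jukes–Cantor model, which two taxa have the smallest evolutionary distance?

seq1–seq2: 6/24 differ, p = 0.250, d = 0.304.
seq1–seq3: 6/24 differ, p = 0.250, d = 0.304.
seq2–seq3: 2/24 differ, p = 0.083, d = 0.088.
The smallest distance is between seq2 and seq3.

seq2 and seq3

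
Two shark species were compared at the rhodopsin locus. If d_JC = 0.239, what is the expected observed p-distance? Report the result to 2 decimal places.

p = (3/4)(1 − e^(−4d/3)) = 0.75 × (1 − e^(-0.318667)) = 0.75 × (1 − 0.727118) = 0.204662.

0.20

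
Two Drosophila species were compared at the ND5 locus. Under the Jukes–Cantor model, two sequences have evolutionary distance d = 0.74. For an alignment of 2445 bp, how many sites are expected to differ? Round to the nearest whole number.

Invert JC69: p = (3/4)(1 − e^(−4d/3)) = 0.75 × (1 − e^(-0.986667)) = 0.75 × (1 − 0.372817) = 0.470387.
Expected differing sites = pL ≈ 0.470387 × 2445 = 1150.096215 ≈ 1150.

1150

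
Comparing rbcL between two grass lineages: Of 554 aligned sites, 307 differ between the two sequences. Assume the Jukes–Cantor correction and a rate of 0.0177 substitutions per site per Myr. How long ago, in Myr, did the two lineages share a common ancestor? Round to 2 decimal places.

p = 307/554 ≈ 0.554152.
d = −(3/4) ln(1 − 4p/3) = −0.75 ln(1 − 0.738869) = −0.75 ln(0.261131)
  = −0.75 × (-1.342733) = 1.007050 substitutions/site.
Under a molecular clock d = 2μt, so t = d/(2μ) = 1.007050 / (2 × 0.0177) = 28.45 Myr.

28.45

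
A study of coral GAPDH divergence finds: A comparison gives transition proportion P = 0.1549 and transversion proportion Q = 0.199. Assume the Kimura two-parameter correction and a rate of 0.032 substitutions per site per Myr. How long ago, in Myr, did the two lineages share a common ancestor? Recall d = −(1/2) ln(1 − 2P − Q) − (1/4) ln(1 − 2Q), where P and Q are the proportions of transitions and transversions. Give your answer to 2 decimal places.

Under the Kimura two-parameter model, d = −½ ln(1 − 2P − Q) − ¼ ln(1 − 2Q).
1 − 2P − Q = 0.4912, giving −½ ln(0.4912) = 0.355452.
1 − 2Q = 0.602, giving −¼ ln(0.602) = 0.126874.
d = 0.355452 + 0.126874 = 0.482326.
Under a molecular clock d = 2μt, so t = d/(2μ) = 0.482326 / (2 × 0.032) = 7.54 Myr.

7.54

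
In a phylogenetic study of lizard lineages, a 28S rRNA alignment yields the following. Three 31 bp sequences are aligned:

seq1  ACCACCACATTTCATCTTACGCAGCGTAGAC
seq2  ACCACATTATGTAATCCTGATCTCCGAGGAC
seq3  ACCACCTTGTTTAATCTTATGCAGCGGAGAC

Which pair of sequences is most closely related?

seq1–seq2: 13/31 differ, p = 0.419, d = 0.614.
seq1–seq3: 6/31 differ, p = 0.194, d = 0.224.
seq2–seq3: 11/31 differ, p = 0.355, d = 0.481.
The smallest distance is between seq1 and seq3.

seq1 and seq3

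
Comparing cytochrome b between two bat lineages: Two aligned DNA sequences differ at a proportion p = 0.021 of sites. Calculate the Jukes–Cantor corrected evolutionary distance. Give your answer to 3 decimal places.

d = −(3/4) ln(1 − 4p/3) = −0.75 ln(1 − 0.028) = −0.75 ln(0.972)
  = −0.75 × (-0.028399) = 0.021299 substitutions/site.

0.021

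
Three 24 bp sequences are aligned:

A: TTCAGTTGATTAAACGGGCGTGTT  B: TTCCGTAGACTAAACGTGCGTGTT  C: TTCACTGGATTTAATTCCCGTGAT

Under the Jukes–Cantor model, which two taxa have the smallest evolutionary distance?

A–B: 4/24 differ, p = 0.167, d = 0.188.
A–C: 8/24 differ, p = 0.333, d = 0.441.
B–C: 10/24 differ, p = 0.417, d = 0.608.
The smallest distance is between A and B.

A and B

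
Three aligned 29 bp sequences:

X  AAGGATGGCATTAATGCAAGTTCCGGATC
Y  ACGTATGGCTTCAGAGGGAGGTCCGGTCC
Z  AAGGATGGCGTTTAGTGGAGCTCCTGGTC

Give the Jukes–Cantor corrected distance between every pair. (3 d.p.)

d(X,Y) = 0.529, d(X,Z) = 0.401, d(Y,Z) = 0.602

X–Y: 11/29 sites differ → p ≈ 0.37931, d = −0.75 ln(1 − 0.505747) = 0.528531 ≈ 0.529.
X–Z: 9/29 sites differ → p ≈ 0.310345, d = −0.75 ln(1 − 0.413793) = 0.400562 ≈ 0.401.
Y–Z: 12/29 sites differ → p ≈ 0.413793, d = −0.75 ln(1 − 0.551724) = 0.601760 ≈ 0.602.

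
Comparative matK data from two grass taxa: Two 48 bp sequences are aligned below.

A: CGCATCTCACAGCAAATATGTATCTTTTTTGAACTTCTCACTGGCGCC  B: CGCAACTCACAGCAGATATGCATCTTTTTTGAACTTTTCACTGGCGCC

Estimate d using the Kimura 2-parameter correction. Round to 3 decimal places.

0.089

Of 48 sites, 3 differences are transitions and 1 are transversions, so P = 3/48 = 0.0625 and Q = 1/48 ≈ 0.020833.
Under the Kimura two-parameter model, d = −½ ln(1 − 2P − Q) − ¼ ln(1 − 2Q).
1 − 2P − Q = 0.854167, giving −½ ln(0.854167) = 0.078814.
1 − 2Q = 0.958334, giving −¼ ln(0.958334) = 0.010640.
d = 0.078814 + 0.010640 = 0.089454.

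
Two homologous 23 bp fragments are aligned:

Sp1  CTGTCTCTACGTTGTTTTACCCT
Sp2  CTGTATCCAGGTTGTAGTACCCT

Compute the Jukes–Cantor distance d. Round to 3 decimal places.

The sequences differ at 5 of 23 sites (5, 8, 10, 16, 17), so p = 5/23 ≈ 0.217391.
d = −(3/4) ln(1 − 4p/3) = −0.75 ln(1 − 0.289855) = −0.75 ln(0.710145)
  = −0.75 × (-0.342286) = 0.256715 substitutions/site.

0.257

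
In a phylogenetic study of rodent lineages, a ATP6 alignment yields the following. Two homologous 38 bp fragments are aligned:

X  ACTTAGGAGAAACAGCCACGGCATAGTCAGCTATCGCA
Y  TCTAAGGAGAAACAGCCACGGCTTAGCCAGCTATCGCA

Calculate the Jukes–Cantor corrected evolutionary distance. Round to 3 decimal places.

The sequences differ at 4 of 38 sites (1, 4, 23, 27), so p = 4/38 ≈ 0.105263.
d = −(3/4) ln(1 − 4p/3) = −0.75 ln(1 − 0.140351) = −0.75 ln(0.859649)
  = −0.75 × (-0.151231) = 0.113423 substitutions/site.

0.113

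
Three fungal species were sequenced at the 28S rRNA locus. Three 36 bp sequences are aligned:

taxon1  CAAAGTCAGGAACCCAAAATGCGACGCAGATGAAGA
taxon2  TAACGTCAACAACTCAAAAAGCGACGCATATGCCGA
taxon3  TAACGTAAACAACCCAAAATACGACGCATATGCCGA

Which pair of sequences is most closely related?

taxon1–taxon2: 9/36 differ, p = 0.250, d = 0.304.
taxon1–taxon3: 9/36 differ, p = 0.250, d = 0.304.
taxon2–taxon3: 4/36 differ, p = 0.111, d = 0.120.
The smallest distance is between taxon2 and taxon3.

taxon2 and taxon3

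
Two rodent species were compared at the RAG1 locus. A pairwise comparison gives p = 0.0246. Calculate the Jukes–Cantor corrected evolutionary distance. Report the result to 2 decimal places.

d = −(3/4) ln(1 − 4p/3) = −0.75 ln(1 − 0.0328) = −0.75 ln(0.9672)
  = −0.75 × (-0.033350) = 0.025013 substitutions/site.

0.03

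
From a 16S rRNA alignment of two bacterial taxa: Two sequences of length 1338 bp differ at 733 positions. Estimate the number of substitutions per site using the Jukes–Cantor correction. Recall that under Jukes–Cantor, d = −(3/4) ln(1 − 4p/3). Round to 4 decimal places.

p = 733/1338 ≈ 0.547833.
d = −(3/4) ln(1 − 4p/3) = −0.75 ln(1 − 0.730444) = −0.75 ln(0.269556)
  = −0.75 × (-1.310979) = 0.983234 substitutions/site.

0.9832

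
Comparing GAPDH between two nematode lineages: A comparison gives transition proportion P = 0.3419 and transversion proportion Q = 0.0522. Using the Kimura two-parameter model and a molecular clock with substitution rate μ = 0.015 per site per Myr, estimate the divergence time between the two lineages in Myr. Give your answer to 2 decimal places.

Under the Kimura two-parameter model, d = −½ ln(1 − 2P − Q) − ¼ ln(1 − 2Q).
1 − 2P − Q = 0.264, giving −½ ln(0.264) = 0.665903.
1 − 2Q = 0.8956, giving −¼ ln(0.8956) = 0.027565.
d = 0.665903 + 0.027565 = 0.693468.
Under a molecular clock d = 2μt, so t = d/(2μ) = 0.693468 / (2 × 0.015) = 23.12 Myr.

23.12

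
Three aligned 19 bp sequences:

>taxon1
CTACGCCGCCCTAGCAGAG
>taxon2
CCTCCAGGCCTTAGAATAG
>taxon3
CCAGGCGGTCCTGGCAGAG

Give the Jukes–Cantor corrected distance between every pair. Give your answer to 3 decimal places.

d(taxon1,taxon2) = 0.618, d(taxon1,taxon3) = 0.324, d(taxon2,taxon3) = 0.749

taxon1–taxon2: 8/19 sites differ → p ≈ 0.421053, d = −0.75 ln(1 − 0.561404) = 0.618132 ≈ 0.618.
taxon1–taxon3: 5/19 sites differ → p ≈ 0.263158, d = −0.75 ln(1 − 0.350877) = 0.324100 ≈ 0.324.
taxon2–taxon3: 9/19 sites differ → p ≈ 0.473684, d = −0.75 ln(1 − 0.631579) = 0.748897 ≈ 0.749.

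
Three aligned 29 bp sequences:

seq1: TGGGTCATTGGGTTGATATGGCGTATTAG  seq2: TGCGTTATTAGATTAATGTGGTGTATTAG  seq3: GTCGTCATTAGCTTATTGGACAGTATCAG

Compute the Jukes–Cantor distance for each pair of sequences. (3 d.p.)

seq1–seq2: 7/29 sites differ → p ≈ 0.241379, d = −0.75 ln(1 − 0.321839) = 0.291278 ≈ 0.291.
seq1–seq3: 13/29 sites differ → p ≈ 0.448276, d = −0.75 ln(1 − 0.597701) = 0.682920 ≈ 0.683.
seq2–seq3: 10/29 sites differ → p ≈ 0.344828, d = −0.75 ln(1 − 0.459771) = 0.461822 ≈ 0.462.

d(seq1,seq2) = 0.291, d(seq1,seq3) = 0.683, d(seq2,seq3) = 0.462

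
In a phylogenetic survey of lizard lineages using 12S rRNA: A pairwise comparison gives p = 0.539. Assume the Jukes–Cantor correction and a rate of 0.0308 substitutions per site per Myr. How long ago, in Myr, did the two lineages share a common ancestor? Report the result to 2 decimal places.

d = −(3/4) ln(1 − 4p/3) = −0.75 ln(1 − 0.718667) = −0.75 ln(0.281333)
  = −0.75 × (-1.268216) = 0.951162 substitutions/site.
Under a molecular clock d = 2μt, so t = d/(2μ) = 0.951162 / (2 × 0.0308) = 15.44 Myr.

15.44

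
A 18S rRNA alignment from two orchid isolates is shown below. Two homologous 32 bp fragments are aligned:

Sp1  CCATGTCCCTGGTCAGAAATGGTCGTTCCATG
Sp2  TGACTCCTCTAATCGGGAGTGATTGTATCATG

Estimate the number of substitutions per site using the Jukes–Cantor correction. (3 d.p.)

The sequences differ at 15 of 32 sites, so p = 15/32 = 0.46875.
d = −(3/4) ln(1 − 4p/3) = −0.75 ln(1 − 0.625) = −0.75 ln(0.375)
  = −0.75 × (-0.980829) = 0.735622 substitutions/site.

0.736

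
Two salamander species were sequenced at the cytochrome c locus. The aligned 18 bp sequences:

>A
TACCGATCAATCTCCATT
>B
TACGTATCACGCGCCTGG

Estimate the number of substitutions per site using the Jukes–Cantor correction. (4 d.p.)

0.6735

The sequences differ at 8 of 18 sites (4, 5, 10, 11, 13, 16, 17, 18), so p = 8/18 ≈ 0.444444.
d = −(3/4) ln(1 − 4p/3) = −0.75 ln(1 − 0.592592) = −0.75 ln(0.407408)
  = −0.75 × (-0.897940) = 0.673455 substitutions/site.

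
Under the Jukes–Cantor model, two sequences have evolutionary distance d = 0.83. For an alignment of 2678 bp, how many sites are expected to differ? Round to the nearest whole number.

Invert JC69: p = (3/4)(1 − e^(−4d/3)) = 0.75 × (1 − e^(-1.106667)) = 0.75 × (1 − 0.330659) = 0.502006.
Expected differing sites = pL ≈ 0.502006 × 2678 = 1344.372068 ≈ 1344.

1344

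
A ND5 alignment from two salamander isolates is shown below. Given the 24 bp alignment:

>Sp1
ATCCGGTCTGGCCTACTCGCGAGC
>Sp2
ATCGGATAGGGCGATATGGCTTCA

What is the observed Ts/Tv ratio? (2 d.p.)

0.08

Transitions are A↔G and C↔T; transversions are all other mismatches.
Transitions: 1. Transversions: 12.
R = 1/12 = 0.083333… ≈ 0.08 (to 2 d.p.).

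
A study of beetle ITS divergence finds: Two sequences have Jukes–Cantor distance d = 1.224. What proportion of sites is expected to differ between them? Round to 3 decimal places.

0.603

p = (3/4)(1 − e^(−4d/3)) = 0.75 × (1 − e^(-1.632)) = 0.75 × (1 − 0.195538) = 0.603347.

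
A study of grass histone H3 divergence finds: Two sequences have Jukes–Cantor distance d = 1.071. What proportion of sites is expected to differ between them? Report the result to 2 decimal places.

p = (3/4)(1 − e^(−4d/3)) = 0.75 × (1 − e^(-1.428)) = 0.75 × (1 − 0.239788) = 0.570159.

0.57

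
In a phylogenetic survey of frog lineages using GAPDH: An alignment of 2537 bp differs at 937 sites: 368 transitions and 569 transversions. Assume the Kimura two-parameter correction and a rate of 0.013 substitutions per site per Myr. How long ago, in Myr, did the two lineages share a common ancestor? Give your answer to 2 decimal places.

P = 368/2537 ≈ 0.145053 and Q = 569/2537 ≈ 0.224281.
Under the Kimura two-parameter model, d = −½ ln(1 − 2P − Q) − ¼ ln(1 − 2Q).
1 − 2P − Q = 0.485613, giving −½ ln(0.485613) = 0.361172.
1 − 2Q = 0.551438, giving −¼ ln(0.551438) = 0.148806.
d = 0.361172 + 0.148806 = 0.509978.
Under a molecular clock d = 2μt, so t = d/(2μ) = 0.509978 / (2 × 0.013) = 19.61 Myr.

19.61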